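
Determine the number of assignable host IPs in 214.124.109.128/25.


Host bits = 32 - 25 = 7
Total addresses = 2^7 = 128
Usable = total - 2 (network and broadcast)
Usable hosts: 126


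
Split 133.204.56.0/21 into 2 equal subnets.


New prefix = 21 + 1 = 22
Each subnet has 1024 addresses
  133.204.56.0/22
  133.204.60.0/22
Subnets: 133.204.56.0/22, 133.204.60.0/22


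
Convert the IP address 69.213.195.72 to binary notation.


69 = 01000101
213 = 11010101
195 = 11000011
72 = 01001000
Binary: 01000101.11010101.11000011.01001000


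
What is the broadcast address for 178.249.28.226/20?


Network: 178.249.16.0/20
Host bits = 12
Set all host bits to 1:
Broadcast: 178.249.31.255


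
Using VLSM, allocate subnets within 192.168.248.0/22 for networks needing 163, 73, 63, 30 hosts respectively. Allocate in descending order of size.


163 hosts -> /24 (254 usable): 192.168.248.0/24
73 hosts -> /25 (126 usable): 192.168.249.0/25
63 hosts -> /25 (126 usable): 192.168.249.128/25
30 hosts -> /27 (30 usable): 192.168.250.0/27
Allocation: 192.168.248.0/24 (163 hosts, 254 usable); 192.168.249.0/25 (73 hosts, 126 usable); 192.168.249.128/25 (63 hosts, 126 usable); 192.168.250.0/27 (30 hosts, 30 usable)


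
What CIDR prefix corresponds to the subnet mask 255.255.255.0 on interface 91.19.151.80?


Binary: 11111111.11111111.11111111.00000000
Count leading 1s
Prefix: /24


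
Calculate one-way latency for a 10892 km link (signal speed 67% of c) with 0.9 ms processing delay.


Speed = 0.67 * 3e5 km/s = 201000 km/s
Propagation delay = 10892 / 201000 = 0.0542 s = 54.1891 ms
Processing delay = 0.9 ms
Total one-way latency = 55.0891 ms


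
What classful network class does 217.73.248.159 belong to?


First octet: 217
Binary: 11011001
110xxxxx -> Class C (192-223)
Class C, default mask 255.255.255.0 (/24)


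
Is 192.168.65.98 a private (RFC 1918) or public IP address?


RFC 1918 private ranges:
  10.0.0.0/8 (10.0.0.0 - 10.255.255.255)
  172.16.0.0/12 (172.16.0.0 - 172.31.255.255)
  192.168.0.0/16 (192.168.0.0 - 192.168.255.255)
Private (in 192.168.0.0/16)


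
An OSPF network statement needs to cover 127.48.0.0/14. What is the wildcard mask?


Subnet mask: 255.252.0.0
Wildcard = 255.255.255.255 - subnet mask
255 - 255 = 0
255 - 252 = 3
255 - 0 = 255
255 - 0 = 255
Wildcard: 0.3.255.255


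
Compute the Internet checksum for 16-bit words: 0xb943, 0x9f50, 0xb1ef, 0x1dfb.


Sum all words (with carry folding):
+ 0xb943 = 0xb943
+ 0x9f50 = 0x5894
+ 0xb1ef = 0x0a84
+ 0x1dfb = 0x287f
One's complement: ~0x287f
Checksum = 0xd780


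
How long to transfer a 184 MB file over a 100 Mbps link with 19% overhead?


Effective throughput = 100 * (1 - 19/100) = 81 Mbps
File size in Mb = 184 * 8 = 1472 Mb
Time = 1472 / 81
Time = 18.1728 seconds


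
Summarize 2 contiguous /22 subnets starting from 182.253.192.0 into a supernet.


Original prefix: /22
Number of subnets: 2 = 2^1
New prefix = 22 - 1 = 21
Supernet: 182.253.192.0/21


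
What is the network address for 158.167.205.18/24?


IP:   10011110.10100111.11001101.00010010
Mask: 11111111.11111111.11111111.00000000
AND operation:
Net:  10011110.10100111.11001101.00000000
Network: 158.167.205.0/24


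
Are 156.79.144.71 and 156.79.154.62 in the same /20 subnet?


Mask: 255.255.240.0
156.79.144.71 AND mask = 156.79.144.0
156.79.154.62 AND mask = 156.79.144.0
Yes, same subnet (156.79.144.0)


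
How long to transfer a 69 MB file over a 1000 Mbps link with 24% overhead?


Effective throughput = 1000 * (1 - 24/100) = 760 Mbps
File size in Mb = 69 * 8 = 552 Mb
Time = 552 / 760
Time = 0.7263 seconds


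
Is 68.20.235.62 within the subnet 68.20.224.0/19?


Subnet network: 68.20.224.0
Test IP AND mask: 68.20.224.0
Yes, 68.20.235.62 is in 68.20.224.0/19


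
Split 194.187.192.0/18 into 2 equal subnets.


New prefix = 18 + 1 = 19
Each subnet has 8192 addresses
  194.187.192.0/19
  194.187.224.0/19
Subnets: 194.187.192.0/19, 194.187.224.0/19


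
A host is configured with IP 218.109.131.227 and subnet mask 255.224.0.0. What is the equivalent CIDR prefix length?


Binary: 11111111.11100000.00000000.00000000
Count leading 1s
Prefix: /11


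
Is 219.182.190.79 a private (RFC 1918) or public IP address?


RFC 1918 private ranges:
  10.0.0.0/8 (10.0.0.0 - 10.255.255.255)
  172.16.0.0/12 (172.16.0.0 - 172.31.255.255)
  192.168.0.0/16 (192.168.0.0 - 192.168.255.255)
Public (not in any RFC 1918 range)


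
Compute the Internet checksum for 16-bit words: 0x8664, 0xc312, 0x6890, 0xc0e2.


Sum all words (with carry folding):
+ 0x8664 = 0x8664
+ 0xc312 = 0x4977
+ 0x6890 = 0xb207
+ 0xc0e2 = 0x72ea
One's complement: ~0x72ea
Checksum = 0x8d15


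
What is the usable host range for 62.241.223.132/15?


Network: 62.240.0.0
Broadcast: 62.241.255.255
First usable = network + 1
Last usable = broadcast - 1
Range: 62.240.0.1 to 62.241.255.254


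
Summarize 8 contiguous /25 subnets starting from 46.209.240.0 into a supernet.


Original prefix: /25
Number of subnets: 8 = 2^3
New prefix = 25 - 3 = 22
Supernet: 46.209.240.0/22


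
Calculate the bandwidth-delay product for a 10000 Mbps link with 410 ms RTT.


BDP = bandwidth * RTT
= 10000 Mbps * 410 ms
= 10000 * 1e6 * 410 / 1000 bits
= 4100000000 bits
= 512500000 bytes
= 500488.2812 KB
BDP = 4100000000 bits (512500000 bytes)


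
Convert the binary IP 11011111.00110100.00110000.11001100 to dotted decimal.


11011111 = 223
00110100 = 52
00110000 = 48
11001100 = 204
IP: 223.52.48.204


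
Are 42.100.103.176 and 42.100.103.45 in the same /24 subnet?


Mask: 255.255.255.0
42.100.103.176 AND mask = 42.100.103.0
42.100.103.45 AND mask = 42.100.103.0
Yes, same subnet (42.100.103.0)


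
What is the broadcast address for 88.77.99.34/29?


Network: 88.77.99.32/29
Host bits = 3
Set all host bits to 1:
Broadcast: 88.77.99.39


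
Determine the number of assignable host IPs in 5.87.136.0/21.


Host bits = 32 - 21 = 11
Total addresses = 2^11 = 2048
Usable = total - 2 (network and broadcast)
Usable hosts: 2046


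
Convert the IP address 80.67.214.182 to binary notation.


80 = 01010000
67 = 01000011
214 = 11010110
182 = 10110110
Binary: 01010000.01000011.11010110.10110110


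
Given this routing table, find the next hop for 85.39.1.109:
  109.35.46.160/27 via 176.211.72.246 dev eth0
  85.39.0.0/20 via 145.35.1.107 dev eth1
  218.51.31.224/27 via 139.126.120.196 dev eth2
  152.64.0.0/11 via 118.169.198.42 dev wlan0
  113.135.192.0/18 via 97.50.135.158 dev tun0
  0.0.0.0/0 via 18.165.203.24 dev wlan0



Longest prefix match for 85.39.1.109:
  /27 109.35.46.160: no
  /20 85.39.0.0: MATCH
  /27 218.51.31.224: no
  /11 152.64.0.0: no
  /18 113.135.192.0: no
  /0 0.0.0.0: MATCH
Selected: next-hop 145.35.1.107 via eth1 (matched /20)


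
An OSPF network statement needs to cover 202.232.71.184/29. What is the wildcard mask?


Subnet mask: 255.255.255.248
Wildcard = 255.255.255.255 - subnet mask
255 - 255 = 0
255 - 255 = 0
255 - 255 = 0
255 - 248 = 7
Wildcard: 0.0.0.7


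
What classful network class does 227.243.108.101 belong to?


First octet: 227
Binary: 11100011
1110xxxx -> Class D (224-239)
Class D (multicast), default mask N/A


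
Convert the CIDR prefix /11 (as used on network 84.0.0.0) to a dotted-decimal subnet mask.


/11 means 11 network bits, 21 host bits
Binary: 11111111111000000000000000000000
Mask: 255.224.0.0


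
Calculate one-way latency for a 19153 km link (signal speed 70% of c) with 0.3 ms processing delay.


Speed = 0.7 * 3e5 km/s = 210000 km/s
Propagation delay = 19153 / 210000 = 0.0912 s = 91.2048 ms
Processing delay = 0.3 ms
Total one-way latency = 91.5048 ms


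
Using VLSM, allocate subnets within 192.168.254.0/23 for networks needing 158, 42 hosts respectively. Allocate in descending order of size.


158 hosts -> /24 (254 usable): 192.168.254.0/24
42 hosts -> /26 (62 usable): 192.168.255.0/26
Allocation: 192.168.254.0/24 (158 hosts, 254 usable); 192.168.255.0/26 (42 hosts, 62 usable)


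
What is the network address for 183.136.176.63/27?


IP:   10110111.10001000.10110000.00111111
Mask: 11111111.11111111.11111111.11100000
AND operation:
Net:  10110111.10001000.10110000.00100000
Network: 183.136.176.32/27


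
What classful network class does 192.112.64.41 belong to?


First octet: 192
Binary: 11000000
110xxxxx -> Class C (192-223)
Class C, default mask 255.255.255.0 (/24)


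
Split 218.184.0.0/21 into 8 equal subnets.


New prefix = 21 + 3 = 24
Each subnet has 256 addresses
  218.184.0.0/24
  218.184.1.0/24
  218.184.2.0/24
  218.184.3.0/24
  218.184.4.0/24
  218.184.5.0/24
  218.184.6.0/24
  218.184.7.0/24
Subnets: 218.184.0.0/24, 218.184.1.0/24, 218.184.2.0/24, 218.184.3.0/24, 218.184.4.0/24, 218.184.5.0/24, 218.184.6.0/24, 218.184.7.0/24


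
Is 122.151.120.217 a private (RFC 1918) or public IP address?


RFC 1918 private ranges:
  10.0.0.0/8 (10.0.0.0 - 10.255.255.255)
  172.16.0.0/12 (172.16.0.0 - 172.31.255.255)
  192.168.0.0/16 (192.168.0.0 - 192.168.255.255)
Public (not in any RFC 1918 range)


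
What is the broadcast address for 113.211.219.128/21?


Network: 113.211.216.0/21
Host bits = 11
Set all host bits to 1:
Broadcast: 113.211.223.255


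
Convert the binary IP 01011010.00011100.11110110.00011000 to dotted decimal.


01011010 = 90
00011100 = 28
11110110 = 246
00011000 = 24
IP: 90.28.246.24


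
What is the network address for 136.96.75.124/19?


IP:   10001000.01100000.01001011.01111100
Mask: 11111111.11111111.11100000.00000000
AND operation:
Net:  10001000.01100000.01000000.00000000
Network: 136.96.64.0/19


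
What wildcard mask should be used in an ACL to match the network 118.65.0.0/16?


Subnet mask: 255.255.0.0
Wildcard = 255.255.255.255 - subnet mask
255 - 255 = 0
255 - 255 = 0
255 - 0 = 255
255 - 0 = 255
Wildcard: 0.0.255.255


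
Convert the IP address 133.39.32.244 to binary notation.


133 = 10000101
39 = 00100111
32 = 00100000
244 = 11110100
Binary: 10000101.00100111.00100000.11110100


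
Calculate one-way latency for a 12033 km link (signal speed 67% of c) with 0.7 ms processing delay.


Speed = 0.67 * 3e5 km/s = 201000 km/s
Propagation delay = 12033 / 201000 = 0.0599 s = 59.8657 ms
Processing delay = 0.7 ms
Total one-way latency = 60.5657 ms


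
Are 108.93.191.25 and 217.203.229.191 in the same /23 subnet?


Mask: 255.255.254.0
108.93.191.25 AND mask = 108.93.190.0
217.203.229.191 AND mask = 217.203.228.0
No, different subnets (108.93.190.0 vs 217.203.228.0)


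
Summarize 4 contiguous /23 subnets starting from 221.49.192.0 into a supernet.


Original prefix: /23
Number of subnets: 4 = 2^2
New prefix = 23 - 2 = 21
Supernet: 221.49.192.0/21


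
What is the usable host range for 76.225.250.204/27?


Network: 76.225.250.192
Broadcast: 76.225.250.223
First usable = network + 1
Last usable = broadcast - 1
Range: 76.225.250.193 to 76.225.250.222


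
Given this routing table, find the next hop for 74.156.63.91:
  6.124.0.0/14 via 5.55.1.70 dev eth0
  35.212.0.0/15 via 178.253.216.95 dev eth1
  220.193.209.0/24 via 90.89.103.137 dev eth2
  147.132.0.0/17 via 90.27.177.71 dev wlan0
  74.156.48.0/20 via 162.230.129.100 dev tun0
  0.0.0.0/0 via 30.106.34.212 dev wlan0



Longest prefix match for 74.156.63.91:
  /14 6.124.0.0: no
  /15 35.212.0.0: no
  /24 220.193.209.0: no
  /17 147.132.0.0: no
  /20 74.156.48.0: MATCH
  /0 0.0.0.0: MATCH
Selected: next-hop 162.230.129.100 via tun0 (matched /20)


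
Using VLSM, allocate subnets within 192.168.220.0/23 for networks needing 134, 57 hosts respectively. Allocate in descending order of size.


134 hosts -> /24 (254 usable): 192.168.220.0/24
57 hosts -> /26 (62 usable): 192.168.221.0/26
Allocation: 192.168.220.0/24 (134 hosts, 254 usable); 192.168.221.0/26 (57 hosts, 62 usable)


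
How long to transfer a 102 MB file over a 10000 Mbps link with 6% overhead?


Effective throughput = 10000 * (1 - 6/100) = 9400 Mbps
File size in Mb = 102 * 8 = 816 Mb
Time = 816 / 9400
Time = 0.0868 seconds


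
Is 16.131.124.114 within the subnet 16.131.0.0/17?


Subnet network: 16.131.0.0
Test IP AND mask: 16.131.0.0
Yes, 16.131.124.114 is in 16.131.0.0/17


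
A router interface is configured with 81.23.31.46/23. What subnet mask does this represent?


/23 means 23 network bits, 9 host bits
Binary: 11111111111111111111111000000000
Mask: 255.255.254.0


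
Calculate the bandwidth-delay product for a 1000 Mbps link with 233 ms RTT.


BDP = bandwidth * RTT
= 1000 Mbps * 233 ms
= 1000 * 1e6 * 233 / 1000 bits
= 233000000 bits
= 29125000 bytes
= 28442.3828 KB
BDP = 233000000 bits (29125000 bytes)


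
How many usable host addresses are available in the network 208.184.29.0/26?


Host bits = 32 - 26 = 6
Total addresses = 2^6 = 64
Usable = total - 2 (network and broadcast)
Usable hosts: 62


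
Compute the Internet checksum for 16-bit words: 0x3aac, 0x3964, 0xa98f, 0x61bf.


Sum all words (with carry folding):
+ 0x3aac = 0x3aac
+ 0x3964 = 0x7410
+ 0xa98f = 0x1da0
+ 0x61bf = 0x7f5f
One's complement: ~0x7f5f
Checksum = 0x80a0


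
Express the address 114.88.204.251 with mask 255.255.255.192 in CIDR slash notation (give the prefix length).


Binary: 11111111.11111111.11111111.11000000
Count leading 1s
Prefix: /26


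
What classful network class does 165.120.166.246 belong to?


First octet: 165
Binary: 10100101
10xxxxxx -> Class B (128-191)
Class B, default mask 255.255.0.0 (/16)


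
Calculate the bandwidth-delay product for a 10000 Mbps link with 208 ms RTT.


BDP = bandwidth * RTT
= 10000 Mbps * 208 ms
= 10000 * 1e6 * 208 / 1000 bits
= 2080000000 bits
= 260000000 bytes
= 253906.25 KB
BDP = 2080000000 bits (260000000 bytes)


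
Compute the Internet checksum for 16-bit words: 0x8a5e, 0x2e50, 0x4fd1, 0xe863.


Sum all words (with carry folding):
+ 0x8a5e = 0x8a5e
+ 0x2e50 = 0xb8ae
+ 0x4fd1 = 0x0880
+ 0xe863 = 0xf0e3
One's complement: ~0xf0e3
Checksum = 0x0f1c


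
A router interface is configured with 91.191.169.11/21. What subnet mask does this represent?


/21 means 21 network bits, 11 host bits
Binary: 11111111111111111111100000000000
Mask: 255.255.248.0


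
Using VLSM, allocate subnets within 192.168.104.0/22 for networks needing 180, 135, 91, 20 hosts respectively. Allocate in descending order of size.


180 hosts -> /24 (254 usable): 192.168.104.0/24
135 hosts -> /24 (254 usable): 192.168.105.0/24
91 hosts -> /25 (126 usable): 192.168.106.0/25
20 hosts -> /27 (30 usable): 192.168.106.128/27
Allocation: 192.168.104.0/24 (180 hosts, 254 usable); 192.168.105.0/24 (135 hosts, 254 usable); 192.168.106.0/25 (91 hosts, 126 usable); 192.168.106.128/27 (20 hosts, 30 usable)


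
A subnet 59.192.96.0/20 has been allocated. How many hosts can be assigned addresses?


Host bits = 32 - 20 = 12
Total addresses = 2^12 = 4096
Usable = total - 2 (network and broadcast)
Usable hosts: 4094


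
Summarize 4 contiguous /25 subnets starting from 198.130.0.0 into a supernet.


Original prefix: /25
Number of subnets: 4 = 2^2
New prefix = 25 - 2 = 23
Supernet: 198.130.0.0/23


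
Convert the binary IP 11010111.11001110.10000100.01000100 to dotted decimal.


11010111 = 215
11001110 = 206
10000100 = 132
01000100 = 68
IP: 215.206.132.68


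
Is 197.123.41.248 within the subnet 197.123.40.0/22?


Subnet network: 197.123.40.0
Test IP AND mask: 197.123.40.0
Yes, 197.123.41.248 is in 197.123.40.0/22


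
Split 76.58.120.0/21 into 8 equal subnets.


New prefix = 21 + 3 = 24
Each subnet has 256 addresses
  76.58.120.0/24
  76.58.121.0/24
  76.58.122.0/24
  76.58.123.0/24
  76.58.124.0/24
  76.58.125.0/24
  76.58.126.0/24
  76.58.127.0/24
Subnets: 76.58.120.0/24, 76.58.121.0/24, 76.58.122.0/24, 76.58.123.0/24, 76.58.124.0/24, 76.58.125.0/24, 76.58.126.0/24, 76.58.127.0/24


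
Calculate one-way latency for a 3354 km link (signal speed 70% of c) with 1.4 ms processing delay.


Speed = 0.7 * 3e5 km/s = 210000 km/s
Propagation delay = 3354 / 210000 = 0.016 s = 15.9714 ms
Processing delay = 1.4 ms
Total one-way latency = 17.3714 ms


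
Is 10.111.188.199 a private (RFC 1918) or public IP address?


RFC 1918 private ranges:
  10.0.0.0/8 (10.0.0.0 - 10.255.255.255)
  172.16.0.0/12 (172.16.0.0 - 172.31.255.255)
  192.168.0.0/16 (192.168.0.0 - 192.168.255.255)
Private (in 10.0.0.0/8)


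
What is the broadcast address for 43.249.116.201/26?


Network: 43.249.116.192/26
Host bits = 6
Set all host bits to 1:
Broadcast: 43.249.116.255


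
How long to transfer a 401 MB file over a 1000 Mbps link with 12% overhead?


Effective throughput = 1000 * (1 - 12/100) = 880 Mbps
File size in Mb = 401 * 8 = 3208 Mb
Time = 3208 / 880
Time = 3.6455 seconds


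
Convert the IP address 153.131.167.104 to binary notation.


153 = 10011001
131 = 10000011
167 = 10100111
104 = 01101000
Binary: 10011001.10000011.10100111.01101000


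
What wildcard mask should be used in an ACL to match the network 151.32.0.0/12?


Subnet mask: 255.240.0.0
Wildcard = 255.255.255.255 - subnet mask
255 - 255 = 0
255 - 240 = 15
255 - 0 = 255
255 - 0 = 255
Wildcard: 0.15.255.255


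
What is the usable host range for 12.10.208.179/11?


Network: 12.0.0.0
Broadcast: 12.31.255.255
First usable = network + 1
Last usable = broadcast - 1
Range: 12.0.0.1 to 12.31.255.254


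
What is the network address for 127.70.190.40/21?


IP:   01111111.01000110.10111110.00101000
Mask: 11111111.11111111.11111000.00000000
AND operation:
Net:  01111111.01000110.10111000.00000000
Network: 127.70.184.0/21


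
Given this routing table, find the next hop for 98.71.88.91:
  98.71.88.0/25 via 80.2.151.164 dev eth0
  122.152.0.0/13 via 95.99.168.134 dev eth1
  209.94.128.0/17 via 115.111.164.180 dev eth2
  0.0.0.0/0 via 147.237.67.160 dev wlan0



Longest prefix match for 98.71.88.91:
  /25 98.71.88.0: MATCH
  /13 122.152.0.0: no
  /17 209.94.128.0: no
  /0 0.0.0.0: MATCH
Selected: next-hop 80.2.151.164 via eth0 (matched /25)


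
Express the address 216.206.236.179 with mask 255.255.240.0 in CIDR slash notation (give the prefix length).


Binary: 11111111.11111111.11110000.00000000
Count leading 1s
Prefix: /20


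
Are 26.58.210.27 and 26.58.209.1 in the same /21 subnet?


Mask: 255.255.248.0
26.58.210.27 AND mask = 26.58.208.0
26.58.209.1 AND mask = 26.58.208.0
Yes, same subnet (26.58.208.0)


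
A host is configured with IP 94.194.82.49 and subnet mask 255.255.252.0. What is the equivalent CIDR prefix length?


Binary: 11111111.11111111.11111100.00000000
Count leading 1s
Prefix: /22


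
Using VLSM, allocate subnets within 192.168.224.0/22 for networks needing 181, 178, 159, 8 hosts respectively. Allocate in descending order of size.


181 hosts -> /24 (254 usable): 192.168.224.0/24
178 hosts -> /24 (254 usable): 192.168.225.0/24
159 hosts -> /24 (254 usable): 192.168.226.0/24
8 hosts -> /28 (14 usable): 192.168.227.0/28
Allocation: 192.168.224.0/24 (181 hosts, 254 usable); 192.168.225.0/24 (178 hosts, 254 usable); 192.168.226.0/24 (159 hosts, 254 usable); 192.168.227.0/28 (8 hosts, 14 usable)


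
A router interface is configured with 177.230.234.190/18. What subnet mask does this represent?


/18 means 18 network bits, 14 host bits
Binary: 11111111111111111100000000000000
Mask: 255.255.192.0


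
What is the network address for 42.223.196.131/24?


IP:   00101010.11011111.11000100.10000011
Mask: 11111111.11111111.11111111.00000000
AND operation:
Net:  00101010.11011111.11000100.00000000
Network: 42.223.196.0/24


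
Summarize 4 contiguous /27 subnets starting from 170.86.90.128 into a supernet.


Original prefix: /27
Number of subnets: 4 = 2^2
New prefix = 27 - 2 = 25
Supernet: 170.86.90.128/25


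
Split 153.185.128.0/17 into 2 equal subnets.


New prefix = 17 + 1 = 18
Each subnet has 16384 addresses
  153.185.128.0/18
  153.185.192.0/18
Subnets: 153.185.128.0/18, 153.185.192.0/18


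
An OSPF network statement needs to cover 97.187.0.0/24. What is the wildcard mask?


Subnet mask: 255.255.255.0
Wildcard = 255.255.255.255 - subnet mask
255 - 255 = 0
255 - 255 = 0
255 - 255 = 0
255 - 0 = 255
Wildcard: 0.0.0.255


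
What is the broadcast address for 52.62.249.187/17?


Network: 52.62.128.0/17
Host bits = 15
Set all host bits to 1:
Broadcast: 52.62.255.255


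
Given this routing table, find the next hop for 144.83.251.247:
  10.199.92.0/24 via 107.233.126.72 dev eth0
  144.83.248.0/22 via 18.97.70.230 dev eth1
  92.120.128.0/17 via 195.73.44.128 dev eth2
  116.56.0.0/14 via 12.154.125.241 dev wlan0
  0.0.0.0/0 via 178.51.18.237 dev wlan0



Longest prefix match for 144.83.251.247:
  /24 10.199.92.0: no
  /22 144.83.248.0: MATCH
  /17 92.120.128.0: no
  /14 116.56.0.0: no
  /0 0.0.0.0: MATCH
Selected: next-hop 18.97.70.230 via eth1 (matched /22)


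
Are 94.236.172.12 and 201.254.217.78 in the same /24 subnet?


Mask: 255.255.255.0
94.236.172.12 AND mask = 94.236.172.0
201.254.217.78 AND mask = 201.254.217.0
No, different subnets (94.236.172.0 vs 201.254.217.0)


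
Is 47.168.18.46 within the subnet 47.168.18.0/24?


Subnet network: 47.168.18.0
Test IP AND mask: 47.168.18.0
Yes, 47.168.18.46 is in 47.168.18.0/24


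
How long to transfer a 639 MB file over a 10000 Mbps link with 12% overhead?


Effective throughput = 10000 * (1 - 12/100) = 8800 Mbps
File size in Mb = 639 * 8 = 5112 Mb
Time = 5112 / 8800
Time = 0.5809 seconds


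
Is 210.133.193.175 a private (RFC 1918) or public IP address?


RFC 1918 private ranges:
  10.0.0.0/8 (10.0.0.0 - 10.255.255.255)
  172.16.0.0/12 (172.16.0.0 - 172.31.255.255)
  192.168.0.0/16 (192.168.0.0 - 192.168.255.255)
Public (not in any RFC 1918 range)


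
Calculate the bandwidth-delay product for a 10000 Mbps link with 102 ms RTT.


BDP = bandwidth * RTT
= 10000 Mbps * 102 ms
= 10000 * 1e6 * 102 / 1000 bits
= 1020000000 bits
= 127500000 bytes
= 124511.7188 KB
BDP = 1020000000 bits (127500000 bytes)


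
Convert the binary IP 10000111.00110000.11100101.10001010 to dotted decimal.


10000111 = 135
00110000 = 48
11100101 = 229
10001010 = 138
IP: 135.48.229.138


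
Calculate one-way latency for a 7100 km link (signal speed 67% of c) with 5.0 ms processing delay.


Speed = 0.67 * 3e5 km/s = 201000 km/s
Propagation delay = 7100 / 201000 = 0.0353 s = 35.3234 ms
Processing delay = 5.0 ms
Total one-way latency = 40.3234 ms


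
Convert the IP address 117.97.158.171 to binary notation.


117 = 01110101
97 = 01100001
158 = 10011110
171 = 10101011
Binary: 01110101.01100001.10011110.10101011


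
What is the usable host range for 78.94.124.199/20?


Network: 78.94.112.0
Broadcast: 78.94.127.255
First usable = network + 1
Last usable = broadcast - 1
Range: 78.94.112.1 to 78.94.127.254


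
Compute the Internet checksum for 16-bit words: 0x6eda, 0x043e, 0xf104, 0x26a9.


Sum all words (with carry folding):
+ 0x6eda = 0x6eda
+ 0x043e = 0x7318
+ 0xf104 = 0x641d
+ 0x26a9 = 0x8ac6
One's complement: ~0x8ac6
Checksum = 0x7539


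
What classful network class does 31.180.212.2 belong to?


First octet: 31
Binary: 00011111
0xxxxxxx -> Class A (1-126)
Class A, default mask 255.0.0.0 (/8)


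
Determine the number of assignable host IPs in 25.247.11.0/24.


Host bits = 32 - 24 = 8
Total addresses = 2^8 = 256
Usable = total - 2 (network and broadcast)
Usable hosts: 254


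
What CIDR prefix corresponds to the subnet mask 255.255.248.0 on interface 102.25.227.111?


Binary: 11111111.11111111.11111000.00000000
Count leading 1s
Prefix: /21


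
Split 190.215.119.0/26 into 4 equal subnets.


New prefix = 26 + 2 = 28
Each subnet has 16 addresses
  190.215.119.0/28
  190.215.119.16/28
  190.215.119.32/28
  190.215.119.48/28
Subnets: 190.215.119.0/28, 190.215.119.16/28, 190.215.119.32/28, 190.215.119.48/28


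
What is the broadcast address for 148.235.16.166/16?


Network: 148.235.0.0/16
Host bits = 16
Set all host bits to 1:
Broadcast: 148.235.255.255


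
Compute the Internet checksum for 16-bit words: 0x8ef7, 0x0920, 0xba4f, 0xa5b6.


Sum all words (with carry folding):
+ 0x8ef7 = 0x8ef7
+ 0x0920 = 0x9817
+ 0xba4f = 0x5267
+ 0xa5b6 = 0xf81d
One's complement: ~0xf81d
Checksum = 0x07e2


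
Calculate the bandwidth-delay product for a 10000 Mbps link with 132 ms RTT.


BDP = bandwidth * RTT
= 10000 Mbps * 132 ms
= 10000 * 1e6 * 132 / 1000 bits
= 1320000000 bits
= 165000000 bytes
= 161132.8125 KB
BDP = 1320000000 bits (165000000 bytes)


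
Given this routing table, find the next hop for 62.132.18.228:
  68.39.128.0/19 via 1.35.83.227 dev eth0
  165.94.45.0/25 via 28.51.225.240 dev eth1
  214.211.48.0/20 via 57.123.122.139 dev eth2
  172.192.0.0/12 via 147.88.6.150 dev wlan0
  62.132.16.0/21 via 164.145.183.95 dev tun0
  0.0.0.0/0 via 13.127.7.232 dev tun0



Longest prefix match for 62.132.18.228:
  /19 68.39.128.0: no
  /25 165.94.45.0: no
  /20 214.211.48.0: no
  /12 172.192.0.0: no
  /21 62.132.16.0: MATCH
  /0 0.0.0.0: MATCH
Selected: next-hop 164.145.183.95 via tun0 (matched /21)


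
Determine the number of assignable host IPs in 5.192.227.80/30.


Host bits = 32 - 30 = 2
Total addresses = 2^2 = 4
Usable = total - 2 (network and broadcast)
Usable hosts: 2


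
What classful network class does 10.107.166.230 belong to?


First octet: 10
Binary: 00001010
0xxxxxxx -> Class A (1-126)
Class A, default mask 255.0.0.0 (/8)


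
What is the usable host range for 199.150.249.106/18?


Network: 199.150.192.0
Broadcast: 199.150.255.255
First usable = network + 1
Last usable = broadcast - 1
Range: 199.150.192.1 to 199.150.255.254


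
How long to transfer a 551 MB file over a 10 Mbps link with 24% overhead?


Effective throughput = 10 * (1 - 24/100) = 7.6 Mbps
File size in Mb = 551 * 8 = 4408 Mb
Time = 4408 / 7.6
Time = 580 seconds


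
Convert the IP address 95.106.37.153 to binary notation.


95 = 01011111
106 = 01101010
37 = 00100101
153 = 10011001
Binary: 01011111.01101010.00100101.10011001


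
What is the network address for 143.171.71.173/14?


IP:   10001111.10101011.01000111.10101101
Mask: 11111111.11111100.00000000.00000000
AND operation:
Net:  10001111.10101000.00000000.00000000
Network: 143.168.0.0/14


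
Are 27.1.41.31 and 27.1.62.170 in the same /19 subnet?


Mask: 255.255.224.0
27.1.41.31 AND mask = 27.1.32.0
27.1.62.170 AND mask = 27.1.32.0
Yes, same subnet (27.1.32.0)


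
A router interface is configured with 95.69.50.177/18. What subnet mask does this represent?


/18 means 18 network bits, 14 host bits
Binary: 11111111111111111100000000000000
Mask: 255.255.192.0


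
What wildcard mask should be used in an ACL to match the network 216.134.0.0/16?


Subnet mask: 255.255.0.0
Wildcard = 255.255.255.255 - subnet mask
255 - 255 = 0
255 - 255 = 0
255 - 0 = 255
255 - 0 = 255
Wildcard: 0.0.255.255


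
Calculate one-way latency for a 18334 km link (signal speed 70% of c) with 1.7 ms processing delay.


Speed = 0.7 * 3e5 km/s = 210000 km/s
Propagation delay = 18334 / 210000 = 0.0873 s = 87.3048 ms
Processing delay = 1.7 ms
Total one-way latency = 89.0048 ms


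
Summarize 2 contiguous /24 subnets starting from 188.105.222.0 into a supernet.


Original prefix: /24
Number of subnets: 2 = 2^1
New prefix = 24 - 1 = 23
Supernet: 188.105.222.0/23


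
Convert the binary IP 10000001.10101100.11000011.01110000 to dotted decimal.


10000001 = 129
10101100 = 172
11000011 = 195
01110000 = 112
IP: 129.172.195.112


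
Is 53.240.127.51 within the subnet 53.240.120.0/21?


Subnet network: 53.240.120.0
Test IP AND mask: 53.240.120.0
Yes, 53.240.127.51 is in 53.240.120.0/21


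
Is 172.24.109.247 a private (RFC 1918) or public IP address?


RFC 1918 private ranges:
  10.0.0.0/8 (10.0.0.0 - 10.255.255.255)
  172.16.0.0/12 (172.16.0.0 - 172.31.255.255)
  192.168.0.0/16 (192.168.0.0 - 192.168.255.255)
Private (in 172.16.0.0/12)


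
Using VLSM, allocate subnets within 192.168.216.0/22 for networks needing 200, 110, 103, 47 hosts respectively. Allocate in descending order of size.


200 hosts -> /24 (254 usable): 192.168.216.0/24
110 hosts -> /25 (126 usable): 192.168.217.0/25
103 hosts -> /25 (126 usable): 192.168.217.128/25
47 hosts -> /26 (62 usable): 192.168.218.0/26
Allocation: 192.168.216.0/24 (200 hosts, 254 usable); 192.168.217.0/25 (110 hosts, 126 usable); 192.168.217.128/25 (103 hosts, 126 usable); 192.168.218.0/26 (47 hosts, 62 usable)


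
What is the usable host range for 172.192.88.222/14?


Network: 172.192.0.0
Broadcast: 172.195.255.255
First usable = network + 1
Last usable = broadcast - 1
Range: 172.192.0.1 to 172.195.255.254


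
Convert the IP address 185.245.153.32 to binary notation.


185 = 10111001
245 = 11110101
153 = 10011001
32 = 00100000
Binary: 10111001.11110101.10011001.00100000


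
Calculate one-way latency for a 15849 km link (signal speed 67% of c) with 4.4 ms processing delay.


Speed = 0.67 * 3e5 km/s = 201000 km/s
Propagation delay = 15849 / 201000 = 0.0789 s = 78.8507 ms
Processing delay = 4.4 ms
Total one-way latency = 83.2507 ms


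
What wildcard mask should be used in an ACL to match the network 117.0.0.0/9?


Subnet mask: 255.128.0.0
Wildcard = 255.255.255.255 - subnet mask
255 - 255 = 0
255 - 128 = 127
255 - 0 = 255
255 - 0 = 255
Wildcard: 0.127.255.255


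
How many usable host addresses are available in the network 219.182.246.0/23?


Host bits = 32 - 23 = 9
Total addresses = 2^9 = 512
Usable = total - 2 (network and broadcast)
Usable hosts: 510


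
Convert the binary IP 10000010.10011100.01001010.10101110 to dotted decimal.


10000010 = 130
10011100 = 156
01001010 = 74
10101110 = 174
IP: 130.156.74.174


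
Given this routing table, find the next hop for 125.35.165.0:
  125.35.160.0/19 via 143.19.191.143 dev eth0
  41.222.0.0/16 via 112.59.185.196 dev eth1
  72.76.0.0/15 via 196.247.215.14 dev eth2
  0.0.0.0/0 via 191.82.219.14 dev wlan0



Longest prefix match for 125.35.165.0:
  /19 125.35.160.0: MATCH
  /16 41.222.0.0: no
  /15 72.76.0.0: no
  /0 0.0.0.0: MATCH
Selected: next-hop 143.19.191.143 via eth0 (matched /19)


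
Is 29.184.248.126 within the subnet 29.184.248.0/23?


Subnet network: 29.184.248.0
Test IP AND mask: 29.184.248.0
Yes, 29.184.248.126 is in 29.184.248.0/23


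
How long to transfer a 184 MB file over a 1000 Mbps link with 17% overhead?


Effective throughput = 1000 * (1 - 17/100) = 830 Mbps
File size in Mb = 184 * 8 = 1472 Mb
Time = 1472 / 830
Time = 1.7735 seconds


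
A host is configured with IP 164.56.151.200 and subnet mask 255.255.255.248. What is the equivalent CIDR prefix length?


Binary: 11111111.11111111.11111111.11111000
Count leading 1s
Prefix: /29


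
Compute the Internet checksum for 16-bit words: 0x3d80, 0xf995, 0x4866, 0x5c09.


Sum all words (with carry folding):
+ 0x3d80 = 0x3d80
+ 0xf995 = 0x3716
+ 0x4866 = 0x7f7c
+ 0x5c09 = 0xdb85
One's complement: ~0xdb85
Checksum = 0x247a


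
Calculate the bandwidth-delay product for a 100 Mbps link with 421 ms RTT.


BDP = bandwidth * RTT
= 100 Mbps * 421 ms
= 100 * 1e6 * 421 / 1000 bits
= 42100000 bits
= 5262500 bytes
= 5139.1602 KB
BDP = 42100000 bits (5262500 bytes)


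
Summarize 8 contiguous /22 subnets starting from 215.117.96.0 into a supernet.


Original prefix: /22
Number of subnets: 8 = 2^3
New prefix = 22 - 3 = 19
Supernet: 215.117.96.0/19


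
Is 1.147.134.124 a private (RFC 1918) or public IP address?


RFC 1918 private ranges:
  10.0.0.0/8 (10.0.0.0 - 10.255.255.255)
  172.16.0.0/12 (172.16.0.0 - 172.31.255.255)
  192.168.0.0/16 (192.168.0.0 - 192.168.255.255)
Public (not in any RFC 1918 range)


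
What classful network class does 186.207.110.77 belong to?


First octet: 186
Binary: 10111010
10xxxxxx -> Class B (128-191)
Class B, default mask 255.255.0.0 (/16)


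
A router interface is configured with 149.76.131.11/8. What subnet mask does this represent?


/8 means 8 network bits, 24 host bits
Binary: 11111111000000000000000000000000
Mask: 255.0.0.0


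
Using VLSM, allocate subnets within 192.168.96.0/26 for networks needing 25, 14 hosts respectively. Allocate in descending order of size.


25 hosts -> /27 (30 usable): 192.168.96.0/27
14 hosts -> /28 (14 usable): 192.168.96.32/28
Allocation: 192.168.96.0/27 (25 hosts, 30 usable); 192.168.96.32/28 (14 hosts, 14 usable)


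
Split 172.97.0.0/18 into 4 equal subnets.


New prefix = 18 + 2 = 20
Each subnet has 4096 addresses
  172.97.0.0/20
  172.97.16.0/20
  172.97.32.0/20
  172.97.48.0/20
Subnets: 172.97.0.0/20, 172.97.16.0/20, 172.97.32.0/20, 172.97.48.0/20


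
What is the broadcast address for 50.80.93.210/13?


Network: 50.80.0.0/13
Host bits = 19
Set all host bits to 1:
Broadcast: 50.87.255.255


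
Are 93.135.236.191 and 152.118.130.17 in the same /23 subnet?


Mask: 255.255.254.0
93.135.236.191 AND mask = 93.135.236.0
152.118.130.17 AND mask = 152.118.130.0
No, different subnets (93.135.236.0 vs 152.118.130.0)


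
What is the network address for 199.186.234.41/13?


IP:   11000111.10111010.11101010.00101001
Mask: 11111111.11111000.00000000.00000000
AND operation:
Net:  11000111.10111000.00000000.00000000
Network: 199.184.0.0/13


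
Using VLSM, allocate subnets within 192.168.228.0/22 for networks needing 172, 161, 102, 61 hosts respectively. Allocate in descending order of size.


172 hosts -> /24 (254 usable): 192.168.228.0/24
161 hosts -> /24 (254 usable): 192.168.229.0/24
102 hosts -> /25 (126 usable): 192.168.230.0/25
61 hosts -> /26 (62 usable): 192.168.230.128/26
Allocation: 192.168.228.0/24 (172 hosts, 254 usable); 192.168.229.0/24 (161 hosts, 254 usable); 192.168.230.0/25 (102 hosts, 126 usable); 192.168.230.128/26 (61 hosts, 62 usable)


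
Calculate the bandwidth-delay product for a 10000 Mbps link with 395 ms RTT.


BDP = bandwidth * RTT
= 10000 Mbps * 395 ms
= 10000 * 1e6 * 395 / 1000 bits
= 3950000000 bits
= 493750000 bytes
= 482177.7344 KB
BDP = 3950000000 bits (493750000 bytes)


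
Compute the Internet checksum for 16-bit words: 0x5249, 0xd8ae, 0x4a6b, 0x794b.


Sum all words (with carry folding):
+ 0x5249 = 0x5249
+ 0xd8ae = 0x2af8
+ 0x4a6b = 0x7563
+ 0x794b = 0xeeae
One's complement: ~0xeeae
Checksum = 0x1151


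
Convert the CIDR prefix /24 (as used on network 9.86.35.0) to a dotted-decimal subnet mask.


/24 means 24 network bits, 8 host bits
Binary: 11111111111111111111111100000000
Mask: 255.255.255.0


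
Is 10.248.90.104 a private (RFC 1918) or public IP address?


RFC 1918 private ranges:
  10.0.0.0/8 (10.0.0.0 - 10.255.255.255)
  172.16.0.0/12 (172.16.0.0 - 172.31.255.255)
  192.168.0.0/16 (192.168.0.0 - 192.168.255.255)
Private (in 10.0.0.0/8)


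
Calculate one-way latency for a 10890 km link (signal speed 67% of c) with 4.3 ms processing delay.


Speed = 0.67 * 3e5 km/s = 201000 km/s
Propagation delay = 10890 / 201000 = 0.0542 s = 54.1791 ms
Processing delay = 4.3 ms
Total one-way latency = 58.4791 ms


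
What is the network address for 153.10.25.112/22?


IP:   10011001.00001010.00011001.01110000
Mask: 11111111.11111111.11111100.00000000
AND operation:
Net:  10011001.00001010.00011000.00000000
Network: 153.10.24.0/22


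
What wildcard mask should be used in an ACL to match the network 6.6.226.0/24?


Subnet mask: 255.255.255.0
Wildcard = 255.255.255.255 - subnet mask
255 - 255 = 0
255 - 255 = 0
255 - 255 = 0
255 - 0 = 255
Wildcard: 0.0.0.255


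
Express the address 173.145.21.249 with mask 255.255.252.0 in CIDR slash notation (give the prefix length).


Binary: 11111111.11111111.11111100.00000000
Count leading 1s
Prefix: /22


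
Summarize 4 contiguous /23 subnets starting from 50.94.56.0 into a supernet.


Original prefix: /23
Number of subnets: 4 = 2^2
New prefix = 23 - 2 = 21
Supernet: 50.94.56.0/21


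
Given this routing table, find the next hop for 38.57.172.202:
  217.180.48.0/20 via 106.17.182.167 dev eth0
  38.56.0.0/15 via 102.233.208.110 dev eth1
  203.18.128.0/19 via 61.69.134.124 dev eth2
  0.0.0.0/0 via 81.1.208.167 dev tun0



Longest prefix match for 38.57.172.202:
  /20 217.180.48.0: no
  /15 38.56.0.0: MATCH
  /19 203.18.128.0: no
  /0 0.0.0.0: MATCH
Selected: next-hop 102.233.208.110 via eth1 (matched /15)


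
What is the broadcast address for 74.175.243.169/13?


Network: 74.168.0.0/13
Host bits = 19
Set all host bits to 1:
Broadcast: 74.175.255.255


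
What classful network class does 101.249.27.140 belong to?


First octet: 101
Binary: 01100101
0xxxxxxx -> Class A (1-126)
Class A, default mask 255.0.0.0 (/8)


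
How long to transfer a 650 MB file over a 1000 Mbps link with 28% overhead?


Effective throughput = 1000 * (1 - 28/100) = 720 Mbps
File size in Mb = 650 * 8 = 5200 Mb
Time = 5200 / 720
Time = 7.2222 seconds


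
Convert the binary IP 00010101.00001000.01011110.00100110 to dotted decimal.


00010101 = 21
00001000 = 8
01011110 = 94
00100110 = 38
IP: 21.8.94.38


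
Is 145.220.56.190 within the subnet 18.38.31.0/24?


Subnet network: 18.38.31.0
Test IP AND mask: 145.220.56.0
No, 145.220.56.190 is not in 18.38.31.0/24


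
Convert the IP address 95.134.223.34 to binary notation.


95 = 01011111
134 = 10000110
223 = 11011111
34 = 00100010
Binary: 01011111.10000110.11011111.00100010


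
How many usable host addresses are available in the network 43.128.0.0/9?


Host bits = 32 - 9 = 23
Total addresses = 2^23 = 8388608
Usable = total - 2 (network and broadcast)
Usable hosts: 8388606


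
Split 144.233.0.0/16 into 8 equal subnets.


New prefix = 16 + 3 = 19
Each subnet has 8192 addresses
  144.233.0.0/19
  144.233.32.0/19
  144.233.64.0/19
  144.233.96.0/19
  144.233.128.0/19
  144.233.160.0/19
  144.233.192.0/19
  144.233.224.0/19
Subnets: 144.233.0.0/19, 144.233.32.0/19, 144.233.64.0/19, 144.233.96.0/19, 144.233.128.0/19, 144.233.160.0/19, 144.233.192.0/19, 144.233.224.0/19


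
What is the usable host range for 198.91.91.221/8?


Network: 198.0.0.0
Broadcast: 198.255.255.255
First usable = network + 1
Last usable = broadcast - 1
Range: 198.0.0.1 to 198.255.255.254


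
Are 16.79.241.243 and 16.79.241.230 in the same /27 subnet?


Mask: 255.255.255.224
16.79.241.243 AND mask = 16.79.241.224
16.79.241.230 AND mask = 16.79.241.224
Yes, same subnet (16.79.241.224)


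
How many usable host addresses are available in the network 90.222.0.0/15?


Host bits = 32 - 15 = 17
Total addresses = 2^17 = 131072
Usable = total - 2 (network and broadcast)
Usable hosts: 131070


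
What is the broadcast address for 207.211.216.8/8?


Network: 207.0.0.0/8
Host bits = 24
Set all host bits to 1:
Broadcast: 207.255.255.255


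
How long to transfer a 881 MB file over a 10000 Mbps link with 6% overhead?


Effective throughput = 10000 * (1 - 6/100) = 9400 Mbps
File size in Mb = 881 * 8 = 7048 Mb
Time = 7048 / 9400
Time = 0.7498 seconds


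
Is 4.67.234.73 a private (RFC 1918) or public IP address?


RFC 1918 private ranges:
  10.0.0.0/8 (10.0.0.0 - 10.255.255.255)
  172.16.0.0/12 (172.16.0.0 - 172.31.255.255)
  192.168.0.0/16 (192.168.0.0 - 192.168.255.255)
Public (not in any RFC 1918 range)


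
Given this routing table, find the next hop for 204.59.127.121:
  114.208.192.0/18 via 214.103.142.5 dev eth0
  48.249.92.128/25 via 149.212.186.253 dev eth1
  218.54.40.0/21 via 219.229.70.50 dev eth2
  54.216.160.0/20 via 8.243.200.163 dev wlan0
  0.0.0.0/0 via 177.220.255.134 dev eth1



Longest prefix match for 204.59.127.121:
  /18 114.208.192.0: no
  /25 48.249.92.128: no
  /21 218.54.40.0: no
  /20 54.216.160.0: no
  /0 0.0.0.0: MATCH
Selected: next-hop 177.220.255.134 via eth1 (matched /0)
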